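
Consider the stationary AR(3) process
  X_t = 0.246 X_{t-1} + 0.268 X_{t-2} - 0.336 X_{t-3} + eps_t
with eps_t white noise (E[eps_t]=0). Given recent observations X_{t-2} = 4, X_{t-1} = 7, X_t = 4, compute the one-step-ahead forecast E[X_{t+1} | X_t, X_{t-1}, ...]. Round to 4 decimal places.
E[X_{t+1} \mid \mathcal F_t] = 1.5160

For an AR(p) model X_t = c + sum_i phi_i X_{t-i} + eps_t, the
one-step-ahead conditional mean is
  E[X_{t+1} | X_t, ...] = c + sum_i phi_i X_{t+1-i}.
Substitute known values:
  E[X_{t+1} | ...] = (0.246) * (4) + (0.268) * (7) + (-0.336) * (4)
                   = 1.5160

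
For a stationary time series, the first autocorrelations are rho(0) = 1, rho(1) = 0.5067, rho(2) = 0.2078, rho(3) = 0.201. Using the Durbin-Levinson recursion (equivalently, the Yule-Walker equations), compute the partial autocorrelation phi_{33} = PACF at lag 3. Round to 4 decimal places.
\phi_{33} = 0.1650

The PACF at lag k is phi_{kk}, the last component of the solution
to the Yule-Walker system G_k phi = r_k where
  (G_k)_{ij} = rho(|i - j|), (r_k)_i = rho(i), i,j = 1..k.
Equivalently, Durbin-Levinson gives phi_{kk} iteratively:
  phi_{11} = rho(1)
  phi_{kk} = [rho(k) - sum_{j=1..k-1} phi_{k-1,j} rho(k-j)]
            / [1 - sum_{j=1..k-1} phi_{k-1,j} rho(j)],
  phi_{k,j} = phi_{k-1,j} - phi_{kk} phi_{k-1,k-j},  j = 1..k-1.
Step k = 1:
  phi_11 = rho(1) = 0.5067.
Step k = 2:
  phi_22 = [rho(2) - phi_11 rho(1)] / [1 - phi_11 rho(1)] = [0.2078 - (0.5067)(0.5067)] / [1 - (0.5067)(0.5067)]
         = -0.04894489 / 0.74325511 = -0.065852.
  Update: phi_21 = phi_11 - phi_22 phi_11 = 0.5067 - (-0.065852)(0.5067) = 0.540067.
Step k = 3:
  phi_33 = [rho(3) - phi_21 rho(2) - phi_22 rho(1)] / [1 - phi_21 rho(1) - phi_22 rho(2)]
    numerator   = 0.201 - (0.540067)(0.2078) - (-0.065852)(0.5067) = 0.12214127
    denominator = 1 - (0.540067)(0.5067) - (-0.065852)(0.2078) = 0.74003199
  phi_33 = 0.12214127 / 0.74003199 = 0.165.
Therefore phi_{33} = 0.1650.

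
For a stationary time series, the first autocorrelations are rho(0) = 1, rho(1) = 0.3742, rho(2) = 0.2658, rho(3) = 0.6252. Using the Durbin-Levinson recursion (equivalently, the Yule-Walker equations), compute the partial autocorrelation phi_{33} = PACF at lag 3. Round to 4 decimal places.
\phi_{33} = 0.5770

The PACF at lag k is phi_{kk}, the last component of the solution
to the Yule-Walker system G_k phi = r_k where
  (G_k)_{ij} = rho(|i - j|), (r_k)_i = rho(i), i,j = 1..k.
Equivalently, Durbin-Levinson gives phi_{kk} iteratively:
  phi_{11} = rho(1)
  phi_{kk} = [rho(k) - sum_{j=1..k-1} phi_{k-1,j} rho(k-j)]
            / [1 - sum_{j=1..k-1} phi_{k-1,j} rho(j)],
  phi_{k,j} = phi_{k-1,j} - phi_{kk} phi_{k-1,k-j},  j = 1..k-1.
Step k = 1:
  phi_11 = rho(1) = 0.3742.
Step k = 2:
  phi_22 = [rho(2) - phi_11 rho(1)] / [1 - phi_11 rho(1)] = [0.2658 - (0.3742)(0.3742)] / [1 - (0.3742)(0.3742)]
         = 0.12577436 / 0.85997436 = 0.146254.
  Update: phi_21 = phi_11 - phi_22 phi_11 = 0.3742 - (0.146254)(0.3742) = 0.319472.
Step k = 3:
  phi_33 = [rho(3) - phi_21 rho(2) - phi_22 rho(1)] / [1 - phi_21 rho(1) - phi_22 rho(2)]
    numerator   = 0.6252 - (0.319472)(0.2658) - (0.146254)(0.3742) = 0.48555627
    denominator = 1 - (0.319472)(0.3742) - (0.146254)(0.2658) = 0.84157941
  phi_33 = 0.48555627 / 0.84157941 = 0.577.
Therefore phi_{33} = 0.5770.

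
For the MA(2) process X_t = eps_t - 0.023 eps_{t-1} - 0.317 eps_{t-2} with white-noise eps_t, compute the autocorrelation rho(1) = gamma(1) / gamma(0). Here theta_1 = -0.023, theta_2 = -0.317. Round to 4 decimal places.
\rho(1) = -0.0143

For an MA(q) process with theta_0 = 1, the autocovariance is
  gamma(k) = sigma^2 * sum_{i=0..q-k} theta_i * theta_{i+k},
and rho(k) = gamma(k) / gamma(0). Sigma^2 cancels.
  numerator   = (1)*(-0.023) + (-0.023)*(-0.317) = -0.015709.
  denominator = (1)^2 + (-0.023)^2 + (-0.317)^2 = 1.101018.
  rho(1) = -0.015709 / 1.101018 = -0.0143.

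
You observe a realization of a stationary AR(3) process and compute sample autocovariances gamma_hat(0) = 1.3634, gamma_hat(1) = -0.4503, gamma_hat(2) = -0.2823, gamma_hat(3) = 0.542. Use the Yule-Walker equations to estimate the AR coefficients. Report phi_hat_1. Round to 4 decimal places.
\hat\phi_{1} = -0.3620

The Yule-Walker equations for an AR(p) process read, in matrix form,
  Gamma_p phi = r_p,   with   (Gamma_p)_{ij} = gamma(|i - j|),
                       (r_p)_i = gamma(i),   i,j = 1..p.
Substitute the sample gammas (Toeplitz matrix and right-hand side of size 3):
  Gamma_p = [[1.3634, -0.4503, -0.2823], [-0.4503, 1.3634, -0.4503], [-0.2823, -0.4503, 1.3634]]
  r_p     = [-0.4503, -0.2823, 0.542]
Written out (R1..R3):
  (R1) 1.3634 phi_1 - 0.4503 phi_2 - 0.2823 phi_3 = -0.4503
  (R2) -0.4503 phi_1 + 1.3634 phi_2 - 0.4503 phi_3 = -0.2823
  (R3) -0.2823 phi_1 - 0.4503 phi_2 + 1.3634 phi_3 = 0.542
Gaussian elimination:
  R2 <- R2 - (-0.4503/1.3634) R1 = R2 - (-0.330277) R1:  1.214676 phi_2 - 0.543537 phi_3 = -0.431024
  R3 <- R3 - (-0.2823/1.3634) R1 = R3 - (-0.207056) R1:  -0.543537 phi_2 + 1.304948 phi_3 = 0.448763
  R3 <- R3 - (-0.543537/1.214676) R2 = R3 - (-0.447475) R2:  1.061729 phi_3 = 0.25589
Back-substitution:
  phi_hat_3 = 0.25589 / 1.061729 = 0.241013
  phi_hat_2 = (-0.431024 - (-0.543537)(0.241013)) / 1.214676 = -0.246999
  phi_hat_1 = (-0.4503 - (-0.4503)(-0.246999) - (-0.2823)(0.241013)) / 1.3634 = -0.361952
So phi_hat = [-0.3620, -0.2470, 0.2410].
Therefore phi_hat_1 = -0.3620.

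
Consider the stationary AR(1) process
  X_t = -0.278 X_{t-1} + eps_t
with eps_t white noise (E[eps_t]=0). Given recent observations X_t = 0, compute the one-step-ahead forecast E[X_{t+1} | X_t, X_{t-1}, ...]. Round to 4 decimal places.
E[X_{t+1} \mid \mathcal F_t] = 0.0000

For an AR(p) model X_t = c + sum_i phi_i X_{t-i} + eps_t, the
one-step-ahead conditional mean is
  E[X_{t+1} | X_t, ...] = c + sum_i phi_i X_{t+1-i}.
Substitute known values:
  E[X_{t+1} | ...] = (-0.278) * (0)
                   = 0.0000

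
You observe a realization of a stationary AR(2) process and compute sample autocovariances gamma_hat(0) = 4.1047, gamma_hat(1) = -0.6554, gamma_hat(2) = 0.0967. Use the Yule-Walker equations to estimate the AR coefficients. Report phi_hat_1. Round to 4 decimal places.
\hat\phi_{1} = -0.1600

The Yule-Walker equations for an AR(p) process read, in matrix form,
  Gamma_p phi = r_p,   with   (Gamma_p)_{ij} = gamma(|i - j|),
                       (r_p)_i = gamma(i),   i,j = 1..p.
Substitute the sample gammas (Toeplitz matrix and right-hand side of size 2):
  Gamma_p = [[4.1047, -0.6554], [-0.6554, 4.1047]]
  r_p     = [-0.6554, 0.0967]
Written out:
  4.1047 phi_1 - 0.6554 phi_2 = -0.6554
  -0.6554 phi_1 + 4.1047 phi_2 = 0.0967
Solve by Cramer's rule:
  det = gamma(0)^2 - gamma(1)^2 = (4.1047)^2 - (-0.6554)^2 = 16.84856209 - 0.42954916 = 16.41901293
  phi_hat_1 = [gamma(1) gamma(0) - gamma(1) gamma(2)] / det = [(-0.6554)(4.1047) - (-0.6554)(0.0967)] / 16.41901293 = -2.6268432 / 16.41901293 = -0.16
  phi_hat_2 = [gamma(0) gamma(2) - gamma(1)^2] / det = [(4.1047)(0.0967) - (-0.6554)^2] / 16.41901293 = -0.03262467 / 16.41901293 = -0.002
So phi_hat = [-0.1600, -0.0020].
Therefore phi_hat_1 = -0.1600.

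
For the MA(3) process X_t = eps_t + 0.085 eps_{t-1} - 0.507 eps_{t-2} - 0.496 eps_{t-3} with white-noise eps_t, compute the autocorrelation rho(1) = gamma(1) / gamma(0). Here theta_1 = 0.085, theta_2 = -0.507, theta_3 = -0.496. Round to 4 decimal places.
\rho(1) = 0.1943

For an MA(q) process with theta_0 = 1, the autocovariance is
  gamma(k) = sigma^2 * sum_{i=0..q-k} theta_i * theta_{i+k},
and rho(k) = gamma(k) / gamma(0). Sigma^2 cancels.
  numerator   = (1)*(0.085) + (0.085)*(-0.507) + (-0.507)*(-0.496) = 0.293377.
  denominator = (1)^2 + (0.085)^2 + (-0.507)^2 + (-0.496)^2 = 1.51029.
  rho(1) = 0.293377 / 1.51029 = 0.1943.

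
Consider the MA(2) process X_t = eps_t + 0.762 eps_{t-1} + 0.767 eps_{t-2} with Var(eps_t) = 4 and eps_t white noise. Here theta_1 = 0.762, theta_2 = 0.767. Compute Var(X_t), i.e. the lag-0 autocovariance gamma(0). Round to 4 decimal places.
\gamma(0) = 8.6757

For an MA(q) process X_t = eps_t + sum_i theta_i eps_{t-i} with
Var(eps_t) = sigma^2, the variance is
  gamma(0) = sigma^2 * (1 + sum_i theta_i^2).
  sum_i theta_i^2 = (0.762)^2 + (0.767)^2 = 0.580644 + 0.588289 = 1.168933.
  gamma(0) = 4 * (1 + 1.168933) = 4 * 2.168933 = 8.675732, which rounds to 8.6757.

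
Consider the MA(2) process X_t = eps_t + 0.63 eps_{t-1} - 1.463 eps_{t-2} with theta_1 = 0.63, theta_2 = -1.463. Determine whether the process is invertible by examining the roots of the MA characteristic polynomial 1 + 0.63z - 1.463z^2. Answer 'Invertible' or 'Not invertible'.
\text{Not invertible}

The MA(q) characteristic polynomial is P(z) = 1 + 0.63z - 1.463z^2.
Invertibility requires all roots to lie outside the unit circle, i.e. |z| > 1 for every root.
Set 1 + (0.63) z + (-1.463) z^2 = 0, i.e. a z^2 + b z + c = 0 with a = -1.463, b = 0.63, c = 1.
Discriminant D = b^2 - 4ac = (0.63)^2 - 4*(-1.463)*1 = 0.3969 - (-5.852) = 6.2489.
D >= 0, so the roots are real: z = (-b +/- sqrt(D)) / (2a) = (-0.63 +/- 2.49978) / (-2.926).
  z_1 = (-0.63 + 2.49978) / (-2.926) = -0.639,   |z_1| = 0.639.
  z_2 = (-0.63 - 2.49978) / (-2.926) = 1.0696,   |z_2| = 1.0696.
Moduli of all roots: 0.6390, 1.0696.
All moduli strictly greater than 1? No.
Verdict: Not invertible.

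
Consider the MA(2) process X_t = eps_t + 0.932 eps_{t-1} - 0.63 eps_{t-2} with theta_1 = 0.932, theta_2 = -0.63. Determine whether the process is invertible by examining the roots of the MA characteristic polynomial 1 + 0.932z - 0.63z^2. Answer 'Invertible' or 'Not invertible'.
\text{Not invertible}

The MA(q) characteristic polynomial is P(z) = 1 + 0.932z - 0.63z^2.
Invertibility requires all roots to lie outside the unit circle, i.e. |z| > 1 for every root.
Set 1 + (0.932) z + (-0.63) z^2 = 0, i.e. a z^2 + b z + c = 0 with a = -0.63, b = 0.932, c = 1.
Discriminant D = b^2 - 4ac = (0.932)^2 - 4*(-0.63)*1 = 0.868624 - (-2.52) = 3.388624.
D >= 0, so the roots are real: z = (-b +/- sqrt(D)) / (2a) = (-0.932 +/- 1.840822) / (-1.26).
  z_1 = (-0.932 + 1.840822) / (-1.26) = -0.7213,   |z_1| = 0.7213.
  z_2 = (-0.932 - 1.840822) / (-1.26) = 2.2007,   |z_2| = 2.2007.
Moduli of all roots: 0.7213, 2.2007.
All moduli strictly greater than 1? No.
Verdict: Not invertible.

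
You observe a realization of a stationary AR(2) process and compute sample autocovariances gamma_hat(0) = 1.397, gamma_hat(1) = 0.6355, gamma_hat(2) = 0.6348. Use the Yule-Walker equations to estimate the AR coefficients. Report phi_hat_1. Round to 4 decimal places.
\hat\phi_{1} = 0.3130

The Yule-Walker equations for an AR(p) process read, in matrix form,
  Gamma_p phi = r_p,   with   (Gamma_p)_{ij} = gamma(|i - j|),
                       (r_p)_i = gamma(i),   i,j = 1..p.
Substitute the sample gammas (Toeplitz matrix and right-hand side of size 2):
  Gamma_p = [[1.397, 0.6355], [0.6355, 1.397]]
  r_p     = [0.6355, 0.6348]
Written out:
  1.397 phi_1 + 0.6355 phi_2 = 0.6355
  0.6355 phi_1 + 1.397 phi_2 = 0.6348
Solve by Cramer's rule:
  det = gamma(0)^2 - gamma(1)^2 = (1.397)^2 - (0.6355)^2 = 1.951609 - 0.40386025 = 1.54774875
  phi_hat_1 = [gamma(1) gamma(0) - gamma(1) gamma(2)] / det = [(0.6355)(1.397) - (0.6355)(0.6348)] / 1.54774875 = 0.4843781 / 1.54774875 = 0.313
  phi_hat_2 = [gamma(0) gamma(2) - gamma(1)^2] / det = [(1.397)(0.6348) - (0.6355)^2] / 1.54774875 = 0.48295535 / 1.54774875 = 0.312
So phi_hat = [0.3130, 0.3120].
Therefore phi_hat_1 = 0.3130.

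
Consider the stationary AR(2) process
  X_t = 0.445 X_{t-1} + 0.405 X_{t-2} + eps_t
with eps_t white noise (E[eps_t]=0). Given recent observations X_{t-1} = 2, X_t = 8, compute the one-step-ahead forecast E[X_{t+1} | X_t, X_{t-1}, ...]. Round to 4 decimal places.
E[X_{t+1} \mid \mathcal F_t] = 4.3700

For an AR(p) model X_t = c + sum_i phi_i X_{t-i} + eps_t, the
one-step-ahead conditional mean is
  E[X_{t+1} | X_t, ...] = c + sum_i phi_i X_{t+1-i}.
Substitute known values:
  E[X_{t+1} | ...] = (0.445) * (8) + (0.405) * (2)
                   = 4.3700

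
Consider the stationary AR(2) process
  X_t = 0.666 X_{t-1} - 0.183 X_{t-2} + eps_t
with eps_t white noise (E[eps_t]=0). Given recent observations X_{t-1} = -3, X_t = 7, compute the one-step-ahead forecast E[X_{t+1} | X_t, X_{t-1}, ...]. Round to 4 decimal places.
E[X_{t+1} \mid \mathcal F_t] = 5.2110

For an AR(p) model X_t = c + sum_i phi_i X_{t-i} + eps_t, the
one-step-ahead conditional mean is
  E[X_{t+1} | X_t, ...] = c + sum_i phi_i X_{t+1-i}.
Substitute known values:
  E[X_{t+1} | ...] = (0.666) * (7) + (-0.183) * (-3)
                   = 5.2110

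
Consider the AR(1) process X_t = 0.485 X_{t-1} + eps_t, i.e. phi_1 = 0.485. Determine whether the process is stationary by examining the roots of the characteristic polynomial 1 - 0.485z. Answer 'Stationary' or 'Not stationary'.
\text{Stationary}

The AR(p) characteristic polynomial is P(z) = 1 - 0.485z.
Stationarity requires all roots to lie outside the unit circle, i.e. |z| > 1 for every root.
This is linear in z: 1 + (-0.485) z = 0  =>  z = -1/(-0.485) = 2.061856,  |z| = 2.061856.
Moduli of all roots: 2.0619.
All moduli strictly greater than 1? Yes.
Verdict: Stationary.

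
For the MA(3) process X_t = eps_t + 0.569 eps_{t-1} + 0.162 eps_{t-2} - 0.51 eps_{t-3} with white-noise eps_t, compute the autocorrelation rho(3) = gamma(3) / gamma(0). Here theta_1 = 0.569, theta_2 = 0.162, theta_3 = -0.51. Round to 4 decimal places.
\rho(3) = -0.3167

For an MA(q) process with theta_0 = 1, the autocovariance is
  gamma(k) = sigma^2 * sum_{i=0..q-k} theta_i * theta_{i+k},
and rho(k) = gamma(k) / gamma(0). Sigma^2 cancels.
  numerator   = (1)*(-0.51) = -0.51.
  denominator = (1)^2 + (0.569)^2 + (0.162)^2 + (-0.51)^2 = 1.610105.
  rho(3) = -0.51 / 1.610105 = -0.3167.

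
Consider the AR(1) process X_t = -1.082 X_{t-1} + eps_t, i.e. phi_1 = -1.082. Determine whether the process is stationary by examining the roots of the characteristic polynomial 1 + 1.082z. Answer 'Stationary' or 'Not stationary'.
\text{Not stationary}

The AR(p) characteristic polynomial is P(z) = 1 + 1.082z.
Stationarity requires all roots to lie outside the unit circle, i.e. |z| > 1 for every root.
This is linear in z: 1 + (1.082) z = 0  =>  z = -1/(1.082) = -0.924214,  |z| = 0.924214.
Moduli of all roots: 0.9242.
All moduli strictly greater than 1? No.
Verdict: Not stationary.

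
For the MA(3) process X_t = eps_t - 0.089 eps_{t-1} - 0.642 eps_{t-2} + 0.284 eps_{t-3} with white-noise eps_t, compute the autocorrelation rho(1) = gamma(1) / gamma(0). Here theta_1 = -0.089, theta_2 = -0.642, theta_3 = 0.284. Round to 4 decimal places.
\rho(1) = -0.1427

For an MA(q) process with theta_0 = 1, the autocovariance is
  gamma(k) = sigma^2 * sum_{i=0..q-k} theta_i * theta_{i+k},
and rho(k) = gamma(k) / gamma(0). Sigma^2 cancels.
  numerator   = (1)*(-0.089) + (-0.089)*(-0.642) + (-0.642)*(0.284) = -0.21419.
  denominator = (1)^2 + (-0.089)^2 + (-0.642)^2 + (0.284)^2 = 1.500741.
  rho(1) = -0.21419 / 1.500741 = -0.1427.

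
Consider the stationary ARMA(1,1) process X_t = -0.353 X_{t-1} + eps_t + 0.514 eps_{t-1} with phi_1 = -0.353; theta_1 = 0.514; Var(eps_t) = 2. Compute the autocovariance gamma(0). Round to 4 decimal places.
\gamma(0) = 2.0592

Multiply the model equation by X_{t-k} and take expectations. With theta_0 = psi_0 = 1 and psi_j the MA(infinity) weights, this gives
  gamma(k) - sum_i phi_i gamma(k-i) = c_k,
  c_k = sigma^2 * sum_{j=k..q} theta_j psi_{j-k}   (c_k = 0 for k > q),
using gamma(-m) = gamma(m).
psi-weights needed (psi_j = theta_j + sum_i phi_i psi_{j-i}):
  psi_1 = theta_1 + phi_1 = 0.514 + (-0.353) = 0.161
Right-hand sides:
  c_0 = sigma^2 (1 + theta_1 psi_1) = 2 * (1 + (0.514)(0.161)) = 2 * 1.082754 = 2.165508
  c_1 = sigma^2 theta_1 = 2 * (0.514) = 1.028
  c_2 = 0
Equations for k = 0 and k = 1 (AR order 1):
  gamma(0) = phi_1 gamma(1) + c_0
  gamma(1) = phi_1 gamma(0) + c_1
Substituting the second into the first: gamma(0) (1 - phi_1^2) = c_0 + phi_1 c_1, so
  gamma(0) = (c_0 + phi_1 c_1) / (1 - phi_1^2) = (2.165508 + (-0.353)(1.028)) / (1 - (-0.353)^2) = 1.802624 / 0.875391 = 2.059222.
Therefore gamma(0) = 2.0592 (to 4 decimal places).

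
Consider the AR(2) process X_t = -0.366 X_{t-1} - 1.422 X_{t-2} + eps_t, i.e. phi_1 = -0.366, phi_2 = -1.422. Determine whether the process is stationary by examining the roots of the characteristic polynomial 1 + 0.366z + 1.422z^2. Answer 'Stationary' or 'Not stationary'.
\text{Not stationary}

The AR(p) characteristic polynomial is P(z) = 1 + 0.366z + 1.422z^2.
Stationarity requires all roots to lie outside the unit circle, i.e. |z| > 1 for every root.
Set 1 + (0.366) z + (1.422) z^2 = 0, i.e. a z^2 + b z + c = 0 with a = 1.422, b = 0.366, c = 1.
Discriminant D = b^2 - 4ac = (0.366)^2 - 4*(1.422)*1 = 0.133956 - (5.688) = -5.554044.
D < 0, so the roots are the complex-conjugate pair z = (-b +/- i sqrt(-D)) / (2a) = -0.1287 +/- 0.8287i.
For a conjugate pair |z|^2 = z * conj(z) = (product of roots) = c/a = 1/(1.422) = 0.703235, so |z| = sqrt(0.703235) = 0.8386 for both roots.
Moduli of all roots: 0.8386, 0.8386.
All moduli strictly greater than 1? No.
Verdict: Not stationary.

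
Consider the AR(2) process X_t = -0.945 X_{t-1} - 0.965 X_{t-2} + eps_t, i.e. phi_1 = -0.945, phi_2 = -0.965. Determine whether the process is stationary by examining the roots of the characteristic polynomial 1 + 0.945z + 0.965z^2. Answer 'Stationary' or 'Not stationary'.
\text{Stationary}

The AR(p) characteristic polynomial is P(z) = 1 + 0.945z + 0.965z^2.
Stationarity requires all roots to lie outside the unit circle, i.e. |z| > 1 for every root.
Set 1 + (0.945) z + (0.965) z^2 = 0, i.e. a z^2 + b z + c = 0 with a = 0.965, b = 0.945, c = 1.
Discriminant D = b^2 - 4ac = (0.945)^2 - 4*(0.965)*1 = 0.893025 - (3.86) = -2.966975.
D < 0, so the roots are the complex-conjugate pair z = (-b +/- i sqrt(-D)) / (2a) = -0.4896 +/- 0.8925i.
For a conjugate pair |z|^2 = z * conj(z) = (product of roots) = c/a = 1/(0.965) = 1.036269, so |z| = sqrt(1.036269) = 1.018 for both roots.
Moduli of all roots: 1.0180, 1.0180.
All moduli strictly greater than 1? Yes.
Verdict: Stationary.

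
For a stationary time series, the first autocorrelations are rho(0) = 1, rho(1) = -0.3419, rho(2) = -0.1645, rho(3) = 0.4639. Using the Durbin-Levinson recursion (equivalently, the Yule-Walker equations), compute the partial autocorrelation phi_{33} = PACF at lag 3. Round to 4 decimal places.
\phi_{33} = 0.3539

The PACF at lag k is phi_{kk}, the last component of the solution
to the Yule-Walker system G_k phi = r_k where
  (G_k)_{ij} = rho(|i - j|), (r_k)_i = rho(i), i,j = 1..k.
Equivalently, Durbin-Levinson gives phi_{kk} iteratively:
  phi_{11} = rho(1)
  phi_{kk} = [rho(k) - sum_{j=1..k-1} phi_{k-1,j} rho(k-j)]
            / [1 - sum_{j=1..k-1} phi_{k-1,j} rho(j)],
  phi_{k,j} = phi_{k-1,j} - phi_{kk} phi_{k-1,k-j},  j = 1..k-1.
Step k = 1:
  phi_11 = rho(1) = -0.3419.
Step k = 2:
  phi_22 = [rho(2) - phi_11 rho(1)] / [1 - phi_11 rho(1)] = [-0.1645 - (-0.3419)(-0.3419)] / [1 - (-0.3419)(-0.3419)]
         = -0.28139561 / 0.88310439 = -0.318644.
  Update: phi_21 = phi_11 - phi_22 phi_11 = -0.3419 - (-0.318644)(-0.3419) = -0.450844.
Step k = 3:
  phi_33 = [rho(3) - phi_21 rho(2) - phi_22 rho(1)] / [1 - phi_21 rho(1) - phi_22 rho(2)]
    numerator   = 0.4639 - (-0.450844)(-0.1645) - (-0.318644)(-0.3419) = 0.28079185
    denominator = 1 - (-0.450844)(-0.3419) - (-0.318644)(-0.1645) = 0.79343946
  phi_33 = 0.28079185 / 0.79343946 = 0.3539.
Therefore phi_{33} = 0.3539.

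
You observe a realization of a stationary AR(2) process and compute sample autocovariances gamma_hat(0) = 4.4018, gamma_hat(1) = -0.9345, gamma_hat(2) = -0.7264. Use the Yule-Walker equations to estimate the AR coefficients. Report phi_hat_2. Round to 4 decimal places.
\hat\phi_{2} = -0.2200

The Yule-Walker equations for an AR(p) process read, in matrix form,
  Gamma_p phi = r_p,   with   (Gamma_p)_{ij} = gamma(|i - j|),
                       (r_p)_i = gamma(i),   i,j = 1..p.
Substitute the sample gammas (Toeplitz matrix and right-hand side of size 2):
  Gamma_p = [[4.4018, -0.9345], [-0.9345, 4.4018]]
  r_p     = [-0.9345, -0.7264]
Written out:
  4.4018 phi_1 - 0.9345 phi_2 = -0.9345
  -0.9345 phi_1 + 4.4018 phi_2 = -0.7264
Solve by Cramer's rule:
  det = gamma(0)^2 - gamma(1)^2 = (4.4018)^2 - (-0.9345)^2 = 19.37584324 - 0.87329025 = 18.50255299
  phi_hat_1 = [gamma(1) gamma(0) - gamma(1) gamma(2)] / det = [(-0.9345)(4.4018) - (-0.9345)(-0.7264)] / 18.50255299 = -4.7923029 / 18.50255299 = -0.259
  phi_hat_2 = [gamma(0) gamma(2) - gamma(1)^2] / det = [(4.4018)(-0.7264) - (-0.9345)^2] / 18.50255299 = -4.07075777 / 18.50255299 = -0.22
So phi_hat = [-0.2590, -0.2200].
Therefore phi_hat_2 = -0.2200.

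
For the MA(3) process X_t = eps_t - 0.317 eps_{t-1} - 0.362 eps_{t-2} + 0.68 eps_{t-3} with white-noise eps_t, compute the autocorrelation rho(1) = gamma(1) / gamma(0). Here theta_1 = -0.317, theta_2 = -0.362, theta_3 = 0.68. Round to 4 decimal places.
\rho(1) = -0.2647

For an MA(q) process with theta_0 = 1, the autocovariance is
  gamma(k) = sigma^2 * sum_{i=0..q-k} theta_i * theta_{i+k},
and rho(k) = gamma(k) / gamma(0). Sigma^2 cancels.
  numerator   = (1)*(-0.317) + (-0.317)*(-0.362) + (-0.362)*(0.68) = -0.448406.
  denominator = (1)^2 + (-0.317)^2 + (-0.362)^2 + (0.68)^2 = 1.693933.
  rho(1) = -0.448406 / 1.693933 = -0.2647.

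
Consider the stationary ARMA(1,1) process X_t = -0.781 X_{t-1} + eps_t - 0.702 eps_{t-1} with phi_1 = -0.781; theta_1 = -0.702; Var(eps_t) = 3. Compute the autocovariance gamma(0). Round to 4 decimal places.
\gamma(0) = 19.9159

Multiply the model equation by X_{t-k} and take expectations. With theta_0 = psi_0 = 1 and psi_j the MA(infinity) weights, this gives
  gamma(k) - sum_i phi_i gamma(k-i) = c_k,
  c_k = sigma^2 * sum_{j=k..q} theta_j psi_{j-k}   (c_k = 0 for k > q),
using gamma(-m) = gamma(m).
psi-weights needed (psi_j = theta_j + sum_i phi_i psi_{j-i}):
  psi_1 = theta_1 + phi_1 = -0.702 + (-0.781) = -1.483
Right-hand sides:
  c_0 = sigma^2 (1 + theta_1 psi_1) = 3 * (1 + (-0.702)(-1.483)) = 3 * 2.041066 = 6.123198
  c_1 = sigma^2 theta_1 = 3 * (-0.702) = -2.106
  c_2 = 0
Equations for k = 0 and k = 1 (AR order 1):
  gamma(0) = phi_1 gamma(1) + c_0
  gamma(1) = phi_1 gamma(0) + c_1
Substituting the second into the first: gamma(0) (1 - phi_1^2) = c_0 + phi_1 c_1, so
  gamma(0) = (c_0 + phi_1 c_1) / (1 - phi_1^2) = (6.123198 + (-0.781)(-2.106)) / (1 - (-0.781)^2) = 7.767984 / 0.390039 = 19.915916.
Therefore gamma(0) = 19.9159 (to 4 decimal places).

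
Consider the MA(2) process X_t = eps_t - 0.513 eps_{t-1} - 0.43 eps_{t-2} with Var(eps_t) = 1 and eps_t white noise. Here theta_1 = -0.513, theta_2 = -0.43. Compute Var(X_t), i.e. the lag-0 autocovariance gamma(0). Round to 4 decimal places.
\gamma(0) = 1.4481

For an MA(q) process X_t = eps_t + sum_i theta_i eps_{t-i} with
Var(eps_t) = sigma^2, the variance is
  gamma(0) = sigma^2 * (1 + sum_i theta_i^2).
  sum_i theta_i^2 = (-0.513)^2 + (-0.43)^2 = 0.263169 + 0.1849 = 0.448069.
  gamma(0) = 1 * (1 + 0.448069) = 1 * 1.448069 = 1.448069, which rounds to 1.4481.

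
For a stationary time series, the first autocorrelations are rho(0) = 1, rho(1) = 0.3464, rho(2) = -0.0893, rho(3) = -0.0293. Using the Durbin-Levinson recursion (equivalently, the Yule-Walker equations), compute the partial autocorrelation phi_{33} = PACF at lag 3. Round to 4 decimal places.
\phi_{33} = 0.1101

The PACF at lag k is phi_{kk}, the last component of the solution
to the Yule-Walker system G_k phi = r_k where
  (G_k)_{ij} = rho(|i - j|), (r_k)_i = rho(i), i,j = 1..k.
Equivalently, Durbin-Levinson gives phi_{kk} iteratively:
  phi_{11} = rho(1)
  phi_{kk} = [rho(k) - sum_{j=1..k-1} phi_{k-1,j} rho(k-j)]
            / [1 - sum_{j=1..k-1} phi_{k-1,j} rho(j)],
  phi_{k,j} = phi_{k-1,j} - phi_{kk} phi_{k-1,k-j},  j = 1..k-1.
Step k = 1:
  phi_11 = rho(1) = 0.3464.
Step k = 2:
  phi_22 = [rho(2) - phi_11 rho(1)] / [1 - phi_11 rho(1)] = [-0.0893 - (0.3464)(0.3464)] / [1 - (0.3464)(0.3464)]
         = -0.20929296 / 0.88000704 = -0.237831.
  Update: phi_21 = phi_11 - phi_22 phi_11 = 0.3464 - (-0.237831)(0.3464) = 0.428785.
Step k = 3:
  phi_33 = [rho(3) - phi_21 rho(2) - phi_22 rho(1)] / [1 - phi_21 rho(1) - phi_22 rho(2)]
    numerator   = -0.0293 - (0.428785)(-0.0893) - (-0.237831)(0.3464) = 0.09137513
    denominator = 1 - (0.428785)(0.3464) - (-0.237831)(-0.0893) = 0.83023068
  phi_33 = 0.09137513 / 0.83023068 = 0.1101.
Therefore phi_{33} = 0.1101.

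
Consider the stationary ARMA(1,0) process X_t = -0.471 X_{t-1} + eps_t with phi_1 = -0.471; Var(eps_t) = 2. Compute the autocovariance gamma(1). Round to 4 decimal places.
\gamma(1) = -1.2105

Multiply the model equation by X_{t-k} and take expectations. With theta_0 = psi_0 = 1 and psi_j the MA(infinity) weights, this gives
  gamma(k) - sum_i phi_i gamma(k-i) = c_k,
  c_k = sigma^2 * sum_{j=k..q} theta_j psi_{j-k}   (c_k = 0 for k > q),
using gamma(-m) = gamma(m).
Pure AR (q = 0): c_0 = sigma^2 = 2, c_k = 0 for k >= 1.
Equations for k = 0 and k = 1 (AR order 1):
  gamma(0) = phi_1 gamma(1) + c_0
  gamma(1) = phi_1 gamma(0) + c_1
Substituting the second into the first: gamma(0) (1 - phi_1^2) = c_0 + phi_1 c_1, so
  gamma(0) = c_0 / (1 - phi_1^2) = 2 / (1 - (-0.471)^2) = 2 / 0.778159 = 2.570169.
  gamma(1) = phi_1 gamma(0) = (-0.471)(2.570169) = -1.21055.
Therefore gamma(1) = -1.2105 (to 4 decimal places).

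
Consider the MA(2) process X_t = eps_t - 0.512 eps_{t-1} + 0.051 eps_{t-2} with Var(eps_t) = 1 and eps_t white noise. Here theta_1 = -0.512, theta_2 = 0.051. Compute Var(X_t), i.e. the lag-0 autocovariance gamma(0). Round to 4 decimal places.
\gamma(0) = 1.2647

For an MA(q) process X_t = eps_t + sum_i theta_i eps_{t-i} with
Var(eps_t) = sigma^2, the variance is
  gamma(0) = sigma^2 * (1 + sum_i theta_i^2).
  sum_i theta_i^2 = (-0.512)^2 + (0.051)^2 = 0.262144 + 0.002601 = 0.264745.
  gamma(0) = 1 * (1 + 0.264745) = 1 * 1.264745 = 1.264745, which rounds to 1.2647.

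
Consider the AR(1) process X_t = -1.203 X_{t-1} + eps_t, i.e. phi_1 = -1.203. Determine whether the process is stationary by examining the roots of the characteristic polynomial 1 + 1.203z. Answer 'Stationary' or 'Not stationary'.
\text{Not stationary}

The AR(p) characteristic polynomial is P(z) = 1 + 1.203z.
Stationarity requires all roots to lie outside the unit circle, i.e. |z| > 1 for every root.
This is linear in z: 1 + (1.203) z = 0  =>  z = -1/(1.203) = -0.831255,  |z| = 0.831255.
Moduli of all roots: 0.8313.
All moduli strictly greater than 1? No.
Verdict: Not stationary.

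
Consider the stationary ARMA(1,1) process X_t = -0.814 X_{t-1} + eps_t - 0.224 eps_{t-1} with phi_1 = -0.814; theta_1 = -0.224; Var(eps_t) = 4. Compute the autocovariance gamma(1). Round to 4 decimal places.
\gamma(1) = -14.5495

Multiply the model equation by X_{t-k} and take expectations. With theta_0 = psi_0 = 1 and psi_j the MA(infinity) weights, this gives
  gamma(k) - sum_i phi_i gamma(k-i) = c_k,
  c_k = sigma^2 * sum_{j=k..q} theta_j psi_{j-k}   (c_k = 0 for k > q),
using gamma(-m) = gamma(m).
psi-weights needed (psi_j = theta_j + sum_i phi_i psi_{j-i}):
  psi_1 = theta_1 + phi_1 = -0.224 + (-0.814) = -1.038
Right-hand sides:
  c_0 = sigma^2 (1 + theta_1 psi_1) = 4 * (1 + (-0.224)(-1.038)) = 4 * 1.232512 = 4.930048
  c_1 = sigma^2 theta_1 = 4 * (-0.224) = -0.896
  c_2 = 0
Equations for k = 0 and k = 1 (AR order 1):
  gamma(0) = phi_1 gamma(1) + c_0
  gamma(1) = phi_1 gamma(0) + c_1
Substituting the second into the first: gamma(0) (1 - phi_1^2) = c_0 + phi_1 c_1, so
  gamma(0) = (c_0 + phi_1 c_1) / (1 - phi_1^2) = (4.930048 + (-0.814)(-0.896)) / (1 - (-0.814)^2) = 5.659392 / 0.337404 = 16.77334.
  gamma(1) = phi_1 gamma(0) + c_1 = (-0.814)(16.77334) + (-0.896) = -14.549499.
Therefore gamma(1) = -14.5495 (to 4 decimal places).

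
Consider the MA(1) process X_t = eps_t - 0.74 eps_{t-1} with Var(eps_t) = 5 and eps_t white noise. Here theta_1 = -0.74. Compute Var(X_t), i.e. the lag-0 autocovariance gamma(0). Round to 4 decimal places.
\gamma(0) = 7.7380

For an MA(q) process X_t = eps_t + sum_i theta_i eps_{t-i} with
Var(eps_t) = sigma^2, the variance is
  gamma(0) = sigma^2 * (1 + sum_i theta_i^2).
  sum_i theta_i^2 = (-0.74)^2 = 0.5476.
  gamma(0) = 5 * (1 + 0.5476) = 5 * 1.5476 = 7.738, which rounds to 7.7380.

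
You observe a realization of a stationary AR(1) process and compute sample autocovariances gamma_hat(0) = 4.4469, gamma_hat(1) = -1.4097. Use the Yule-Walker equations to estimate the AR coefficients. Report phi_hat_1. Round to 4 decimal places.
\hat\phi_{1} = -0.3170

The Yule-Walker equations for an AR(p) process read, in matrix form,
  Gamma_p phi = r_p,   with   (Gamma_p)_{ij} = gamma(|i - j|),
                       (r_p)_i = gamma(i),   i,j = 1..p.
Substitute the sample gammas (Toeplitz matrix and right-hand side of size 1):
  Gamma_p = [[4.4469]]
  r_p     = [-1.4097]
With p = 1 this is the single equation gamma(0) phi_1 = gamma(1):
  phi_hat_1 = gamma(1) / gamma(0) = -1.4097 / 4.4469 = -0.3170.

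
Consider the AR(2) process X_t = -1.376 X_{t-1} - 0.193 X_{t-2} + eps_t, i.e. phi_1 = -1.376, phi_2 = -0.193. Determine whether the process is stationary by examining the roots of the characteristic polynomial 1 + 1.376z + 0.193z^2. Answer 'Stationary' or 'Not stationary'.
\text{Not stationary}

The AR(p) characteristic polynomial is P(z) = 1 + 1.376z + 0.193z^2.
Stationarity requires all roots to lie outside the unit circle, i.e. |z| > 1 for every root.
Set 1 + (1.376) z + (0.193) z^2 = 0, i.e. a z^2 + b z + c = 0 with a = 0.193, b = 1.376, c = 1.
Discriminant D = b^2 - 4ac = (1.376)^2 - 4*(0.193)*1 = 1.893376 - (0.772) = 1.121376.
D >= 0, so the roots are real: z = (-b +/- sqrt(D)) / (2a) = (-1.376 +/- 1.05895) / (0.386).
  z_1 = (-1.376 + 1.05895) / (0.386) = -0.8214,   |z_1| = 0.8214.
  z_2 = (-1.376 - 1.05895) / (0.386) = -6.3082,   |z_2| = 6.3082.
Moduli of all roots: 0.8214, 6.3082.
All moduli strictly greater than 1? No.
Verdict: Not stationary.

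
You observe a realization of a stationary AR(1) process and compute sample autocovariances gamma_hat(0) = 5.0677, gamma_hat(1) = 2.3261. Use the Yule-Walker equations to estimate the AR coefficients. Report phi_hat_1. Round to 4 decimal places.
\hat\phi_{1} = 0.4590

The Yule-Walker equations for an AR(p) process read, in matrix form,
  Gamma_p phi = r_p,   with   (Gamma_p)_{ij} = gamma(|i - j|),
                       (r_p)_i = gamma(i),   i,j = 1..p.
Substitute the sample gammas (Toeplitz matrix and right-hand side of size 1):
  Gamma_p = [[5.0677]]
  r_p     = [2.3261]
With p = 1 this is the single equation gamma(0) phi_1 = gamma(1):
  phi_hat_1 = gamma(1) / gamma(0) = 2.3261 / 5.0677 = 0.4590.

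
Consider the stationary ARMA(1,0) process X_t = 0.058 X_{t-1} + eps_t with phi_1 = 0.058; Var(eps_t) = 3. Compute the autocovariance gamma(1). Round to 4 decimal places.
\gamma(1) = 0.1746

Multiply the model equation by X_{t-k} and take expectations. With theta_0 = psi_0 = 1 and psi_j the MA(infinity) weights, this gives
  gamma(k) - sum_i phi_i gamma(k-i) = c_k,
  c_k = sigma^2 * sum_{j=k..q} theta_j psi_{j-k}   (c_k = 0 for k > q),
using gamma(-m) = gamma(m).
Pure AR (q = 0): c_0 = sigma^2 = 3, c_k = 0 for k >= 1.
Equations for k = 0 and k = 1 (AR order 1):
  gamma(0) = phi_1 gamma(1) + c_0
  gamma(1) = phi_1 gamma(0) + c_1
Substituting the second into the first: gamma(0) (1 - phi_1^2) = c_0 + phi_1 c_1, so
  gamma(0) = c_0 / (1 - phi_1^2) = 3 / (1 - (0.058)^2) = 3 / 0.996636 = 3.010126.
  gamma(1) = phi_1 gamma(0) = (0.058)(3.010126) = 0.174587.
Therefore gamma(1) = 0.1746 (to 4 decimal places).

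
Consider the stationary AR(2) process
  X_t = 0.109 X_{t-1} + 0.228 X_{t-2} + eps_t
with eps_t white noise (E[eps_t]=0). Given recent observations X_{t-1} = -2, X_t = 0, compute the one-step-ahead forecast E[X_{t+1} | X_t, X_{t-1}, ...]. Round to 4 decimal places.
E[X_{t+1} \mid \mathcal F_t] = -0.4560

For an AR(p) model X_t = c + sum_i phi_i X_{t-i} + eps_t, the
one-step-ahead conditional mean is
  E[X_{t+1} | X_t, ...] = c + sum_i phi_i X_{t+1-i}.
Substitute known values:
  E[X_{t+1} | ...] = (0.109) * (0) + (0.228) * (-2)
                   = -0.4560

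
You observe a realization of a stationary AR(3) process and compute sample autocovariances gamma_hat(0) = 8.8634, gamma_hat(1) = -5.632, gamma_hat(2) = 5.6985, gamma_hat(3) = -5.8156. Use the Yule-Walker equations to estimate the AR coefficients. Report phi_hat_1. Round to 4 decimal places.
\hat\phi_{1} = -0.2550

The Yule-Walker equations for an AR(p) process read, in matrix form,
  Gamma_p phi = r_p,   with   (Gamma_p)_{ij} = gamma(|i - j|),
                       (r_p)_i = gamma(i),   i,j = 1..p.
Substitute the sample gammas (Toeplitz matrix and right-hand side of size 3):
  Gamma_p = [[8.8634, -5.632, 5.6985], [-5.632, 8.8634, -5.632], [5.6985, -5.632, 8.8634]]
  r_p     = [-5.632, 5.6985, -5.8156]
Written out (R1..R3):
  (R1) 8.8634 phi_1 - 5.632 phi_2 + 5.6985 phi_3 = -5.632
  (R2) -5.632 phi_1 + 8.8634 phi_2 - 5.632 phi_3 = 5.6985
  (R3) 5.6985 phi_1 - 5.632 phi_2 + 8.8634 phi_3 = -5.8156
Gaussian elimination:
  R2 <- R2 - (-5.632/8.8634) R1 = R2 - (-0.635422) R1:  5.284703 phi_2 - 2.011047 phi_3 = 2.119803
  R3 <- R3 - (5.6985/8.8634) R1 = R3 - (0.642925) R1:  -2.011047 phi_2 + 5.199693 phi_3 = -2.194647
  R3 <- R3 - (-2.011047/5.284703) R2 = R3 - (-0.380541) R2:  4.434406 phi_3 = -1.387975
Back-substitution:
  phi_hat_3 = -1.387975 / 4.434406 = -0.313001
  phi_hat_2 = (2.119803 - (-2.011047)(-0.313001)) / 5.284703 = 0.282011
  phi_hat_1 = (-5.632 - (-5.632)(0.282011) - (5.6985)(-0.313001)) / 8.8634 = -0.25499
So phi_hat = [-0.2550, 0.2820, -0.3130].
Therefore phi_hat_1 = -0.2550.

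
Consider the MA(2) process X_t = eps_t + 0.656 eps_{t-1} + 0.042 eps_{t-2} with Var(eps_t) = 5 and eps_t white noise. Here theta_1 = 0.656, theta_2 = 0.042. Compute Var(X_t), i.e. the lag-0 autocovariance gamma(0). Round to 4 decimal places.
\gamma(0) = 7.1605

For an MA(q) process X_t = eps_t + sum_i theta_i eps_{t-i} with
Var(eps_t) = sigma^2, the variance is
  gamma(0) = sigma^2 * (1 + sum_i theta_i^2).
  sum_i theta_i^2 = (0.656)^2 + (0.042)^2 = 0.430336 + 0.001764 = 0.4321.
  gamma(0) = 5 * (1 + 0.4321) = 5 * 1.4321 = 7.1605.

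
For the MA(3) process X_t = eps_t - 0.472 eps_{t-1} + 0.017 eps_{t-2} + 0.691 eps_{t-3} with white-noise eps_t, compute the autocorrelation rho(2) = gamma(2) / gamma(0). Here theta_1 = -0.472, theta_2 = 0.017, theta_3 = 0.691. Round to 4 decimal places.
\rho(2) = -0.1818

For an MA(q) process with theta_0 = 1, the autocovariance is
  gamma(k) = sigma^2 * sum_{i=0..q-k} theta_i * theta_{i+k},
and rho(k) = gamma(k) / gamma(0). Sigma^2 cancels.
  numerator   = (1)*(0.017) + (-0.472)*(0.691) = -0.309152.
  denominator = (1)^2 + (-0.472)^2 + (0.017)^2 + (0.691)^2 = 1.700554.
  rho(2) = -0.309152 / 1.700554 = -0.1818.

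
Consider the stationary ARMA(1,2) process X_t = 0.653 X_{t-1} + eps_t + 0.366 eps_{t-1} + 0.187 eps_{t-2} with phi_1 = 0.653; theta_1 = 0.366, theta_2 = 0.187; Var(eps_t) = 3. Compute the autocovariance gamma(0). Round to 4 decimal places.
\gamma(0) = 9.9153

Multiply the model equation by X_{t-k} and take expectations. With theta_0 = psi_0 = 1 and psi_j the MA(infinity) weights, this gives
  gamma(k) - sum_i phi_i gamma(k-i) = c_k,
  c_k = sigma^2 * sum_{j=k..q} theta_j psi_{j-k}   (c_k = 0 for k > q),
using gamma(-m) = gamma(m).
psi-weights needed (psi_j = theta_j + sum_i phi_i psi_{j-i}):
  psi_1 = theta_1 + phi_1 = 0.366 + (0.653) = 1.019
  psi_2 = theta_2 + phi_1 psi_1 = 0.187 + (0.653)(1.019) = 0.852407
Right-hand sides:
  c_0 = sigma^2 (1 + theta_1 psi_1 + theta_2 psi_2) = 3 * (1 + (0.366)(1.019) + (0.187)(0.852407)) = 3 * 1.532354 = 4.597062
  c_1 = sigma^2 (theta_1 + theta_2 psi_1) = 3 * (0.366 + (0.187)(1.019)) = 1.669659
  c_2 = sigma^2 theta_2 = 3 * (0.187) = 0.561
Equations for k = 0 and k = 1 (AR order 1):
  gamma(0) = phi_1 gamma(1) + c_0
  gamma(1) = phi_1 gamma(0) + c_1
Substituting the second into the first: gamma(0) (1 - phi_1^2) = c_0 + phi_1 c_1, so
  gamma(0) = (c_0 + phi_1 c_1) / (1 - phi_1^2) = (4.597062 + (0.653)(1.669659)) / (1 - (0.653)^2) = 5.68735 / 0.573591 = 9.91534.
Therefore gamma(0) = 9.9153 (to 4 decimal places).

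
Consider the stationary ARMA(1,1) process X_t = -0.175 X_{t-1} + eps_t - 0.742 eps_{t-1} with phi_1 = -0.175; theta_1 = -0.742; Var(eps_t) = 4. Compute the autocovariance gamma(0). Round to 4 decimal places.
\gamma(0) = 7.4698

Multiply the model equation by X_{t-k} and take expectations. With theta_0 = psi_0 = 1 and psi_j the MA(infinity) weights, this gives
  gamma(k) - sum_i phi_i gamma(k-i) = c_k,
  c_k = sigma^2 * sum_{j=k..q} theta_j psi_{j-k}   (c_k = 0 for k > q),
using gamma(-m) = gamma(m).
psi-weights needed (psi_j = theta_j + sum_i phi_i psi_{j-i}):
  psi_1 = theta_1 + phi_1 = -0.742 + (-0.175) = -0.917
Right-hand sides:
  c_0 = sigma^2 (1 + theta_1 psi_1) = 4 * (1 + (-0.742)(-0.917)) = 4 * 1.680414 = 6.721656
  c_1 = sigma^2 theta_1 = 4 * (-0.742) = -2.968
  c_2 = 0
Equations for k = 0 and k = 1 (AR order 1):
  gamma(0) = phi_1 gamma(1) + c_0
  gamma(1) = phi_1 gamma(0) + c_1
Substituting the second into the first: gamma(0) (1 - phi_1^2) = c_0 + phi_1 c_1, so
  gamma(0) = (c_0 + phi_1 c_1) / (1 - phi_1^2) = (6.721656 + (-0.175)(-2.968)) / (1 - (-0.175)^2) = 7.241056 / 0.969375 = 7.469819.
Therefore gamma(0) = 7.4698 (to 4 decimal places).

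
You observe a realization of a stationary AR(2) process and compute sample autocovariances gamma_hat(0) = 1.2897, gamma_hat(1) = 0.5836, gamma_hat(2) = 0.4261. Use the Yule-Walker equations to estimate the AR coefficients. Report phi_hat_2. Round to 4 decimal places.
\hat\phi_{2} = 0.1580

The Yule-Walker equations for an AR(p) process read, in matrix form,
  Gamma_p phi = r_p,   with   (Gamma_p)_{ij} = gamma(|i - j|),
                       (r_p)_i = gamma(i),   i,j = 1..p.
Substitute the sample gammas (Toeplitz matrix and right-hand side of size 2):
  Gamma_p = [[1.2897, 0.5836], [0.5836, 1.2897]]
  r_p     = [0.5836, 0.4261]
Written out:
  1.2897 phi_1 + 0.5836 phi_2 = 0.5836
  0.5836 phi_1 + 1.2897 phi_2 = 0.4261
Solve by Cramer's rule:
  det = gamma(0)^2 - gamma(1)^2 = (1.2897)^2 - (0.5836)^2 = 1.66332609 - 0.34058896 = 1.32273713
  phi_hat_1 = [gamma(1) gamma(0) - gamma(1) gamma(2)] / det = [(0.5836)(1.2897) - (0.5836)(0.4261)] / 1.32273713 = 0.50399696 / 1.32273713 = 0.381
  phi_hat_2 = [gamma(0) gamma(2) - gamma(1)^2] / det = [(1.2897)(0.4261) - (0.5836)^2] / 1.32273713 = 0.20895221 / 1.32273713 = 0.158
So phi_hat = [0.3810, 0.1580].
Therefore phi_hat_2 = 0.1580.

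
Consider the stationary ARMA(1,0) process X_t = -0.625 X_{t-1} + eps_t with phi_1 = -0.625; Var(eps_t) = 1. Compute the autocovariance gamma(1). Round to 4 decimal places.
\gamma(1) = -1.0256

Multiply the model equation by X_{t-k} and take expectations. With theta_0 = psi_0 = 1 and psi_j the MA(infinity) weights, this gives
  gamma(k) - sum_i phi_i gamma(k-i) = c_k,
  c_k = sigma^2 * sum_{j=k..q} theta_j psi_{j-k}   (c_k = 0 for k > q),
using gamma(-m) = gamma(m).
Pure AR (q = 0): c_0 = sigma^2 = 1, c_k = 0 for k >= 1.
Equations for k = 0 and k = 1 (AR order 1):
  gamma(0) = phi_1 gamma(1) + c_0
  gamma(1) = phi_1 gamma(0) + c_1
Substituting the second into the first: gamma(0) (1 - phi_1^2) = c_0 + phi_1 c_1, so
  gamma(0) = c_0 / (1 - phi_1^2) = 1 / (1 - (-0.625)^2) = 1 / 0.609375 = 1.641026.
  gamma(1) = phi_1 gamma(0) = (-0.625)(1.641026) = -1.025641.
Therefore gamma(1) = -1.0256 (to 4 decimal places).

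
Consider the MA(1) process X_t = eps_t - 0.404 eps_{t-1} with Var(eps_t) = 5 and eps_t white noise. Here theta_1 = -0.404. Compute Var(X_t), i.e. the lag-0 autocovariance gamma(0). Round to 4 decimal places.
\gamma(0) = 5.8161

For an MA(q) process X_t = eps_t + sum_i theta_i eps_{t-i} with
Var(eps_t) = sigma^2, the variance is
  gamma(0) = sigma^2 * (1 + sum_i theta_i^2).
  sum_i theta_i^2 = (-0.404)^2 = 0.163216.
  gamma(0) = 5 * (1 + 0.163216) = 5 * 1.163216 = 5.81608, which rounds to 5.8161.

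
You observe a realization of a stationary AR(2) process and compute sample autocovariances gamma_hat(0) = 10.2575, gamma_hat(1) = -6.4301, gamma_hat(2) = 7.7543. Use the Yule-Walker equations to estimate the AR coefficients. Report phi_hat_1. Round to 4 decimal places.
\hat\phi_{1} = -0.2520

The Yule-Walker equations for an AR(p) process read, in matrix form,
  Gamma_p phi = r_p,   with   (Gamma_p)_{ij} = gamma(|i - j|),
                       (r_p)_i = gamma(i),   i,j = 1..p.
Substitute the sample gammas (Toeplitz matrix and right-hand side of size 2):
  Gamma_p = [[10.2575, -6.4301], [-6.4301, 10.2575]]
  r_p     = [-6.4301, 7.7543]
Written out:
  10.2575 phi_1 - 6.4301 phi_2 = -6.4301
  -6.4301 phi_1 + 10.2575 phi_2 = 7.7543
Solve by Cramer's rule:
  det = gamma(0)^2 - gamma(1)^2 = (10.2575)^2 - (-6.4301)^2 = 105.21630625 - 41.34618601 = 63.87012024
  phi_hat_1 = [gamma(1) gamma(0) - gamma(1) gamma(2)] / det = [(-6.4301)(10.2575) - (-6.4301)(7.7543)] / 63.87012024 = -16.09582632 / 63.87012024 = -0.252
  phi_hat_2 = [gamma(0) gamma(2) - gamma(1)^2] / det = [(10.2575)(7.7543) - (-6.4301)^2] / 63.87012024 = 38.19354624 / 63.87012024 = 0.598
So phi_hat = [-0.2520, 0.5980].
Therefore phi_hat_1 = -0.2520.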